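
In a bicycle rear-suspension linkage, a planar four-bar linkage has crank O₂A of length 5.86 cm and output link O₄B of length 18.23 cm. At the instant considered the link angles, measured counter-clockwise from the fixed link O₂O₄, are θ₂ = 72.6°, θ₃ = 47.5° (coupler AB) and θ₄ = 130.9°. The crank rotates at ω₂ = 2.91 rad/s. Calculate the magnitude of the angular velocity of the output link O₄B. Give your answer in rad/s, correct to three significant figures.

ω₂ = 2.91 rad/s
Differentiating the loop-closure r₂e^{iθ₂}+r₃e^{iθ₃}=r₁+r₄e^{iθ₄} gives r₂ω₂e^{iθ₂}+r₃ω₃e^{iθ₃}=r₄ω₄e^{iθ₄}.
Eliminating the other unknown: ω₄ = r₂ω₂ sin(θ₂−θ₃) / [r₄ sin(θ₄−θ₃)].
Numerator sine = +0.42420; denominator sine = +0.99337.
Result = 0.0586·2.91·(+0.42420) / (0.1823·(+0.99337)) = +0.39945 rad/s; magnitude 0.39945 rad/s.

0.399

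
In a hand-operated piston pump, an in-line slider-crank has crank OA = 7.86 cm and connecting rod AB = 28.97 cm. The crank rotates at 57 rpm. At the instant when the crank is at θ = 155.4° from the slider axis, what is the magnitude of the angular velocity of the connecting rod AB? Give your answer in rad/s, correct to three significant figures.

ω = 5.969 rad/s (converted from 57 rpm).
The rod makes angle φ with the slider axis where L sinφ = r sinθ; differentiating, L cosφ·φ̇ = r ω cosθ.
L cosφ = √(L² − r² sin²θ) = 0.28785 m.
|ω_rod| = r ω |cosθ| / √(L² − r² sin²θ) = 0.0786·5.969·0.90924/0.28785 = 1.482 rad/s.

1.48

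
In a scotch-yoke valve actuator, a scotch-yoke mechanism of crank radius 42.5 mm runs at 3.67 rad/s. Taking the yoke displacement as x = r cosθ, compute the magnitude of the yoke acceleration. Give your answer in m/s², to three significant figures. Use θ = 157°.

ω = 3.67 rad/s
x = r cosθ ⇒ ẍ = −rω² cosθ (ω constant).
|a| = rω²|cosθ| = 0.0425·(3.67)²·|cos 157°| = 0.52692 m/s².

0.527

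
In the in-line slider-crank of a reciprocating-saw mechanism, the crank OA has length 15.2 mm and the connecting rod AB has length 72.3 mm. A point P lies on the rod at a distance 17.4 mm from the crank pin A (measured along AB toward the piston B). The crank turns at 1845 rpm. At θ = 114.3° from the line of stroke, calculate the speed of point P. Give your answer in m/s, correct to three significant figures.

2.78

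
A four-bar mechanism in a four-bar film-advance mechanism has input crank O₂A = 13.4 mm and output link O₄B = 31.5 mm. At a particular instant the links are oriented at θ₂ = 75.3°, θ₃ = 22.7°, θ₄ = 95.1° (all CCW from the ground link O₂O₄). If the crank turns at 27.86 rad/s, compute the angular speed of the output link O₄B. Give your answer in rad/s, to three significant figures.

9.88

ω₂ = 27.86 rad/s
Differentiating the loop-closure r₂e^{iθ₂}+r₃e^{iθ₃}=r₁+r₄e^{iθ₄} gives r₂ω₂e^{iθ₂}+r₃ω₃e^{iθ₃}=r₄ω₄e^{iθ₄}.
Eliminating the other unknown: ω₄ = r₂ω₂ sin(θ₂−θ₃) / [r₄ sin(θ₄−θ₃)].
Numerator sine = +0.79441; denominator sine = +0.95319.
Result = 0.0134·27.86·(+0.79441) / (0.0315·(+0.95319)) = +9.8774 rad/s; magnitude 9.8774 rad/s.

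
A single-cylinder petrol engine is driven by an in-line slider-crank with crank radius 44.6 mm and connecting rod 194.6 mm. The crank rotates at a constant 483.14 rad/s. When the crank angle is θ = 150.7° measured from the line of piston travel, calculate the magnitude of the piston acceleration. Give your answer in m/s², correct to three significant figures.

ω = 483.1 rad/s
x(θ) = r cosθ + √(L² − r² sin²θ); with ω constant, a = ω²·d²x/dθ².
d²x/dθ² = −r cosθ − r²(cos2θ)/√u − r⁴ sin²2θ/(4u^{3/2}),  u = L² − r² sin²θ = 0.0373928 m².
Substituting r = 0.0446 m, L = 0.1946 m, θ = 150.7°: d²x/dθ² = +0.033435 m.
a = ω²·d²x/dθ² = (483.1)²·(+0.033435) = +7804.6 m/s²;  |a| = 7804.6 m/s².

7800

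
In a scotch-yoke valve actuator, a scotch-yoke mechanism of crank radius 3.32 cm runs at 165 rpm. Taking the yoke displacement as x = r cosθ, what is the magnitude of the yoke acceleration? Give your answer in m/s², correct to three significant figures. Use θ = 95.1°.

ω = 17.28 rad/s (from 165 rpm).
x = r cosθ ⇒ ẍ = −rω² cosθ (ω constant).
|a| = rω²|cosθ| = 0.0332·(17.28)²·|cos 95.1°| = 0.88112 m/s².

0.881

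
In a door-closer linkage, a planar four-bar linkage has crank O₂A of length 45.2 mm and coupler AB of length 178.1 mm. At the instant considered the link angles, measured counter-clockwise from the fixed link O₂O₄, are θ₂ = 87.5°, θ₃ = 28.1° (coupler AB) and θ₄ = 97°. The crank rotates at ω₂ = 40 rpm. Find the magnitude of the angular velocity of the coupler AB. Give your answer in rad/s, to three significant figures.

0.188

ω₂ = 4.189 rad/s (from 40 rpm).
Differentiating the loop-closure r₂e^{iθ₂}+r₃e^{iθ₃}=r₁+r₄e^{iθ₄} gives r₂ω₂e^{iθ₂}+r₃ω₃e^{iθ₃}=r₄ω₄e^{iθ₄}.
Eliminating the other unknown: ω₃ = r₂ω₂ sin(θ₄−θ₂) / [r₃ sin(θ₃−θ₄)].
Numerator sine = +0.16505; denominator sine = -0.93295.
Result = 0.0452·4.189·(+0.16505) / (0.1781·(-0.93295)) = -0.18807 rad/s; magnitude 0.18807 rad/s.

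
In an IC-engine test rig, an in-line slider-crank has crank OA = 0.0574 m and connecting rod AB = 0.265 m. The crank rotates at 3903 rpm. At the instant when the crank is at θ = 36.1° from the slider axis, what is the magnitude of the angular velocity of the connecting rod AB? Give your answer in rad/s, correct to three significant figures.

72.1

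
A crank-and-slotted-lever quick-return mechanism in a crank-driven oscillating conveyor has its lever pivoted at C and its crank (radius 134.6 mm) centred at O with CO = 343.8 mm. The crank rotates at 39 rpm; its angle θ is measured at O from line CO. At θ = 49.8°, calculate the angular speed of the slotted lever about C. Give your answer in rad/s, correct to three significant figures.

ω = 4.084 rad/s (from 39 rpm).
Crank pin A relative to C: A = (d + r cosθ, r sinθ); lever angle φ = atan2(r sinθ, d + r cosθ).
Differentiating tanφ: φ̇ = rω(d cosθ + r)/(d² + r² + 2dr cosθ).
d² + r² + 2dr cosθ = |CA|² = 0.196053 m²;  d cosθ + r = +0.35651 m.
|ω_lever| = |0.1346·4.084·+0.35651| / 0.196053 = 0.99962 rad/s.

1.000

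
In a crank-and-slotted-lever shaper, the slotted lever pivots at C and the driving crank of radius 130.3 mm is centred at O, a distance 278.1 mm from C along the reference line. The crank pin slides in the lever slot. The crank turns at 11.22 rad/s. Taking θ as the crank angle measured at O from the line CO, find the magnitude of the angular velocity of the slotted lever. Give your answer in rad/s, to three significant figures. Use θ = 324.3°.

3.40

ω = 11.22 rad/s
Crank pin A relative to C: A = (d + r cosθ, r sinθ); lever angle φ = atan2(r sinθ, d + r cosθ).
Differentiating tanφ: φ̇ = rω(d cosθ + r)/(d² + r² + 2dr cosθ).
d² + r² + 2dr cosθ = |CA|² = 0.153172 m²;  d cosθ + r = +0.35614 m.
|ω_lever| = |0.1303·11.22·+0.35614| / 0.153172 = 3.3992 rad/s.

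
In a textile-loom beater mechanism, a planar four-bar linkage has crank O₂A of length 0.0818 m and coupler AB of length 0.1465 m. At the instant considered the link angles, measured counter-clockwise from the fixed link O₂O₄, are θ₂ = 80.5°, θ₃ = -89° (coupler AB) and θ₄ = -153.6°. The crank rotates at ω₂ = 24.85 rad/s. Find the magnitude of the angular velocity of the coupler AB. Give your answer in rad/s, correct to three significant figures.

12.4

ω₂ = 24.85 rad/s
Differentiating the loop-closure r₂e^{iθ₂}+r₃e^{iθ₃}=r₁+r₄e^{iθ₄} gives r₂ω₂e^{iθ₂}+r₃ω₃e^{iθ₃}=r₄ω₄e^{iθ₄}.
Eliminating the other unknown: ω₃ = r₂ω₂ sin(θ₄−θ₂) / [r₃ sin(θ₃−θ₄)].
Numerator sine = +0.81004; denominator sine = +0.90334.
Result = 0.0818·24.85·(+0.81004) / (0.1465·(+0.90334)) = +12.442 rad/s; magnitude 12.442 rad/s.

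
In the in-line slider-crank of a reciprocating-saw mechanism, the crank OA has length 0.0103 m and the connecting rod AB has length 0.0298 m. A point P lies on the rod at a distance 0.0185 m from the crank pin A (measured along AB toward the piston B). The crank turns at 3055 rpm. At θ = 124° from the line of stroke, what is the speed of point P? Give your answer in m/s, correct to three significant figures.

2.49

ω = 319.9 rad/s.  Crank-pin speed |V_A| = rω = 3.2952 m/s, perpendicular to OA.
Rod angle: sinφ = −(r/L) sinθ ⇒ φ = -16.651°; ω_rod = −rω cosθ/√(L²−r²sin²θ) = +64.54 rad/s.
V_P = V_A + ω_rod × AP, with AP = 0.0185 m along the rod.
Components: V_Px = −rω sinθ − a·ω_rod·sinφ = -2.3897 m/s;  V_Py = rω cosθ + a·ω_rod·cosφ = -0.69872 m/s.
|V_P| = √(V_Px² + V_Py²) = 2.4897 m/s.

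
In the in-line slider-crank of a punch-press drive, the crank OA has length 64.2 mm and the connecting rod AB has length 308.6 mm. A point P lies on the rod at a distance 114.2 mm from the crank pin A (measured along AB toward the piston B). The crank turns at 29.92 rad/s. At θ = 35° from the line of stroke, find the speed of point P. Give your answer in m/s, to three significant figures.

ω = 29.92 rad/s.  Crank-pin speed |V_A| = rω = 1.9209 m/s, perpendicular to OA.
Rod angle: sinφ = −(r/L) sinθ ⇒ φ = -6.853°; ω_rod = −rω cosθ/√(L²−r²sin²θ) = -5.1355 rad/s.
V_P = V_A + ω_rod × AP, with AP = 0.1142 m along the rod.
Components: V_Px = −rω sinθ − a·ω_rod·sinφ = -1.1717 m/s;  V_Py = rω cosθ + a·ω_rod·cosφ = +0.9912 m/s.
|V_P| = √(V_Px² + V_Py²) = 1.5348 m/s.

1.53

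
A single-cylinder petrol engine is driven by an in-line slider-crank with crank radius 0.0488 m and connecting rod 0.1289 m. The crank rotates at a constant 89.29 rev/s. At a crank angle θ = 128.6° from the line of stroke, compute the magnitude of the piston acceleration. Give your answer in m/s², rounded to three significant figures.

10700

ω = 2π·89.3 = 561 rad/s
x(θ) = r cosθ + √(L² − r² sin²θ); with ω constant, a = ω²·d²x/dθ².
d²x/dθ² = −r cosθ − r²(cos2θ)/√u − r⁴ sin²2θ/(4u^{3/2}),  u = L² − r² sin²θ = 0.0151607 m².
Substituting r = 0.0488 m, L = 0.1289 m, θ = 128.6°: d²x/dθ² = +0.034008 m.
a = ω²·d²x/dθ² = (561)²·(+0.034008) = +10704 m/s²;  |a| = 10704 m/s².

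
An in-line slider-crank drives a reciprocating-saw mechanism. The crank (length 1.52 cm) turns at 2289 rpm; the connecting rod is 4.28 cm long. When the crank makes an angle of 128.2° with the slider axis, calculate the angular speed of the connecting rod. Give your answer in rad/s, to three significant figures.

54.8

ω = 239.7 rad/s (converted from 2289 rpm).
The rod makes angle φ with the slider axis where L sinφ = r sinθ; differentiating, L cosφ·φ̇ = r ω cosθ.
L cosφ = √(L² − r² sin²θ) = 0.041099 m.
|ω_rod| = r ω |cosθ| / √(L² − r² sin²θ) = 0.0152·239.7·0.61841/0.041099 = 54.822 rad/s.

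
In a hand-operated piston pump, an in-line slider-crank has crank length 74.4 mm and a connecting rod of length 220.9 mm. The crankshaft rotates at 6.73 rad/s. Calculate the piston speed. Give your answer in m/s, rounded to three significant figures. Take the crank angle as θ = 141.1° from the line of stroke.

0.230

ω = 6.73 rad/s
For an in-line slider-crank, x = r cosθ + √(L² − r² sin²θ), so v = −rω sinθ·[1 + r cosθ/√(L² − r² sin²θ)].
With r = 0.0744 m, L = 0.2209 m, θ = 141.1°: √(L² − r² sin²θ) = 0.2159 m.
v = −0.0744·6.73·0.62796·[1 + 0.0744·-0.77824/0.2159] = -0.2301 m/s.
|v| = 0.2301 m/s.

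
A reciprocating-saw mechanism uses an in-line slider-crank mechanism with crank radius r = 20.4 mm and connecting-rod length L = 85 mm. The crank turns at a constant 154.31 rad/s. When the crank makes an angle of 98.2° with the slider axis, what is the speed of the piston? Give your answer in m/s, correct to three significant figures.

ω = 154.3 rad/s
For an in-line slider-crank, x = r cosθ + √(L² − r² sin²θ), so v = −rω sinθ·[1 + r cosθ/√(L² − r² sin²θ)].
With r = 0.0204 m, L = 0.085 m, θ = 98.2°: √(L² − r² sin²θ) = 0.082567 m.
v = −0.0204·154.3·0.98978·[1 + 0.0204·-0.14263/0.082567] = -3.0059 m/s.
|v| = 3.0059 m/s.

3.01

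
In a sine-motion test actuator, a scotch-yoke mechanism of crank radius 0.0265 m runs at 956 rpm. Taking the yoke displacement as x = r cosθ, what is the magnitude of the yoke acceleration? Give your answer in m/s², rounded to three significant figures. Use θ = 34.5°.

ω = 100.1 rad/s (from 956 rpm).
x = r cosθ ⇒ ẍ = −rω² cosθ (ω constant).
|a| = rω²|cosθ| = 0.0265·(100.1)²·|cos 34.5°| = 218.88 m/s².

219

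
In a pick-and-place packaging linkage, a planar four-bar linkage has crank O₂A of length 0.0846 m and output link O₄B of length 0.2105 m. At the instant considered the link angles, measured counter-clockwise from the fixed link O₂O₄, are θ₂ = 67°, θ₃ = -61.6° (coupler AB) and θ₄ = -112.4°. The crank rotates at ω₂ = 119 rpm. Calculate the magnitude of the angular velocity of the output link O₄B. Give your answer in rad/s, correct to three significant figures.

ω₂ = 12.46 rad/s (from 119 rpm).
Differentiating the loop-closure r₂e^{iθ₂}+r₃e^{iθ₃}=r₁+r₄e^{iθ₄} gives r₂ω₂e^{iθ₂}+r₃ω₃e^{iθ₃}=r₄ω₄e^{iθ₄}.
Eliminating the other unknown: ω₄ = r₂ω₂ sin(θ₂−θ₃) / [r₄ sin(θ₄−θ₃)].
Numerator sine = +0.78152; denominator sine = -0.77494.
Result = 0.0846·12.46·(+0.78152) / (0.2105·(-0.77494)) = -5.0508 rad/s; magnitude 5.0508 rad/s.

5.05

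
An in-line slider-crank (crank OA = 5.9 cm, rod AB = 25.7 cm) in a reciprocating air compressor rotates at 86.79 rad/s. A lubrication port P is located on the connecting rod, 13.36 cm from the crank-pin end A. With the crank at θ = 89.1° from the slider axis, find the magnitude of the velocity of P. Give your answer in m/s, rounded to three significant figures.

5.13

ω = 86.79 rad/s.  Crank-pin speed |V_A| = rω = 5.1206 m/s, perpendicular to OA.
Rod angle: sinφ = −(r/L) sinθ ⇒ φ = -13.270°; ω_rod = −rω cosθ/√(L²−r²sin²θ) = -0.32155 rad/s.
V_P = V_A + ω_rod × AP, with AP = 0.1336 m along the rod.
Components: V_Px = −rω sinθ − a·ω_rod·sinφ = -5.1298 m/s;  V_Py = rω cosθ + a·ω_rod·cosφ = +0.038619 m/s.
|V_P| = √(V_Px² + V_Py²) = 5.13 m/s.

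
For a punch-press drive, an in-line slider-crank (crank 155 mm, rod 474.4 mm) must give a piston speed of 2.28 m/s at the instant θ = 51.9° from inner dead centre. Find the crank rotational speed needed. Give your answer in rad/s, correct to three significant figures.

15.5

For an in-line slider-crank, |v_piston| = rω|sinθ|·[1 + r cosθ/√(L² − r² sin²θ)].
With r = 0.155 m, L = 0.4744 m, θ = 51.9°: the bracketed kinematic factor |dx/dθ| = 0.14742 m.
ω = v/|dx/dθ| = 2.28/0.14742 = 15.466 rad/s.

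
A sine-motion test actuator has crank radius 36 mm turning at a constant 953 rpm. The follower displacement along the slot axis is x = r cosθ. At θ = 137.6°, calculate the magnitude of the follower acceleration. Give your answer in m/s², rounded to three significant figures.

ω = 99.8 rad/s (from 953 rpm).
x = r cosθ ⇒ ẍ = −rω² cosθ (ω constant).
|a| = rω²|cosθ| = 0.036·(99.8)²·|cos 137.6°| = 264.77 m/s².

265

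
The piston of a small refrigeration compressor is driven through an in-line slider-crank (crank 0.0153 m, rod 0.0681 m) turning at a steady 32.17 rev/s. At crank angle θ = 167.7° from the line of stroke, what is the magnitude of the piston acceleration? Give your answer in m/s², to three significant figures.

483

ω = 2π·32.2 = 202.1 rad/s
x(θ) = r cosθ + √(L² − r² sin²θ); with ω constant, a = ω²·d²x/dθ².
d²x/dθ² = −r cosθ − r²(cos2θ)/√u − r⁴ sin²2θ/(4u^{3/2}),  u = L² − r² sin²θ = 0.00462699 m².
Substituting r = 0.0153 m, L = 0.0681 m, θ = 167.7°: d²x/dθ² = +0.011812 m.
a = ω²·d²x/dθ² = (202.1)²·(+0.011812) = +482.61 m/s²;  |a| = 482.61 m/s².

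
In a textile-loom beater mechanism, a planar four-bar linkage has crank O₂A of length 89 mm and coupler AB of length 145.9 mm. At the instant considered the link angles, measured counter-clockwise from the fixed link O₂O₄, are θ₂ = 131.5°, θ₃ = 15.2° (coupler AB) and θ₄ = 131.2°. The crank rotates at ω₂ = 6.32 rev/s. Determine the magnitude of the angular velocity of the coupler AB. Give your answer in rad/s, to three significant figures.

ω₂ = 39.71 rad/s (from 6.32 rev/s).
Differentiating the loop-closure r₂e^{iθ₂}+r₃e^{iθ₃}=r₁+r₄e^{iθ₄} gives r₂ω₂e^{iθ₂}+r₃ω₃e^{iθ₃}=r₄ω₄e^{iθ₄}.
Eliminating the other unknown: ω₃ = r₂ω₂ sin(θ₄−θ₂) / [r₃ sin(θ₃−θ₄)].
Numerator sine = -0.00524; denominator sine = -0.89879.
Result = 0.089·39.71·(-0.00524) / (0.1459·(-0.89879)) = +0.14111 rad/s; magnitude 0.14111 rad/s.

0.141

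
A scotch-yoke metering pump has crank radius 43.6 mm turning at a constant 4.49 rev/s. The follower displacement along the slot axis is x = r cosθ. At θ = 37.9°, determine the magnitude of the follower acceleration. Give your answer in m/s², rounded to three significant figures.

ω = 28.21 rad/s (from 4.49 rev/s).
x = r cosθ ⇒ ẍ = −rω² cosθ (ω constant).
|a| = rω²|cosθ| = 0.0436·(28.21)²·|cos 37.9°| = 27.382 m/s².

27.4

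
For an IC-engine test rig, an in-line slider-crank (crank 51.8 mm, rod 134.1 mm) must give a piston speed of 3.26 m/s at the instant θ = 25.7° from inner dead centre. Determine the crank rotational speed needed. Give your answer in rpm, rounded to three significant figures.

For an in-line slider-crank, |v_piston| = rω|sinθ|·[1 + r cosθ/√(L² − r² sin²θ)].
With r = 0.0518 m, L = 0.1341 m, θ = 25.7°: the bracketed kinematic factor |dx/dθ| = 0.030394 m.
ω = v/|dx/dθ| = 3.26/0.030394 = 107.26 rad/s.
N = 60ω/(2π) = 1024.2 rpm.

1020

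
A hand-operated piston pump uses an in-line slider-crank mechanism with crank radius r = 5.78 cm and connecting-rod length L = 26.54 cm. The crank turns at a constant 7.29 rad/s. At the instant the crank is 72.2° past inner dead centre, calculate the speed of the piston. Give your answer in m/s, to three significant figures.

ω = 7.29 rad/s
For an in-line slider-crank, x = r cosθ + √(L² − r² sin²θ), so v = −rω sinθ·[1 + r cosθ/√(L² − r² sin²θ)].
With r = 0.0578 m, L = 0.2654 m, θ = 72.2°: √(L² − r² sin²θ) = 0.25963 m.
v = −0.0578·7.29·0.95213·[1 + 0.0578·0.30570/0.25963] = -0.42849 m/s.
|v| = 0.42849 m/s.

0.428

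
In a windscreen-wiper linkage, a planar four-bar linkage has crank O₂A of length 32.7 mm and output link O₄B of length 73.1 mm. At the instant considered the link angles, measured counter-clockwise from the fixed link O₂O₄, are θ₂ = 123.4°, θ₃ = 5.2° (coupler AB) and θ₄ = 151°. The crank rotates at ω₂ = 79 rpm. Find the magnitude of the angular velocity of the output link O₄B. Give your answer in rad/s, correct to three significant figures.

5.80

ω₂ = 8.273 rad/s (from 79 rpm).
Differentiating the loop-closure r₂e^{iθ₂}+r₃e^{iθ₃}=r₁+r₄e^{iθ₄} gives r₂ω₂e^{iθ₂}+r₃ω₃e^{iθ₃}=r₄ω₄e^{iθ₄}.
Eliminating the other unknown: ω₄ = r₂ω₂ sin(θ₂−θ₃) / [r₄ sin(θ₄−θ₃)].
Numerator sine = +0.88130; denominator sine = +0.56208.
Result = 0.0327·8.273·(+0.88130) / (0.0731·(+0.56208)) = +5.8024 rad/s; magnitude 5.8024 rad/s.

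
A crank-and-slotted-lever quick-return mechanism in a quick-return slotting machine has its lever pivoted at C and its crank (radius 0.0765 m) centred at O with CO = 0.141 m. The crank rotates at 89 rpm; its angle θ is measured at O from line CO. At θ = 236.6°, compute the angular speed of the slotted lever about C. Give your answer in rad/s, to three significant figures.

ω = 9.32 rad/s (from 89 rpm).
Crank pin A relative to C: A = (d + r cosθ, r sinθ); lever angle φ = atan2(r sinθ, d + r cosθ).
Differentiating tanφ: φ̇ = rω(d cosθ + r)/(d² + r² + 2dr cosθ).
d² + r² + 2dr cosθ = |CA|² = 0.0138577 m²;  d cosθ + r = -0.0011178 m.
|ω_lever| = |0.0765·9.32·-0.0011178| / 0.0138577 = 0.05751 rad/s.

0.0575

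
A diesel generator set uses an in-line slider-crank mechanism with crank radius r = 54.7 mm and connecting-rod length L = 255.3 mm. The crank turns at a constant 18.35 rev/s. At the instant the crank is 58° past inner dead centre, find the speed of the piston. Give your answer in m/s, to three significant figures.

5.97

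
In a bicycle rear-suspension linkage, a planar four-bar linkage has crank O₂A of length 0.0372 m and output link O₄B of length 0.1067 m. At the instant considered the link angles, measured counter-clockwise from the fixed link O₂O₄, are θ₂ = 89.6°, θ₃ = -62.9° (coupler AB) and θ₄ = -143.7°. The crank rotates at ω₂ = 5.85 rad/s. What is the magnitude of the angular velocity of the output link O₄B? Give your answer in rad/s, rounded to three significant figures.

0.954

ω₂ = 5.85 rad/s
Differentiating the loop-closure r₂e^{iθ₂}+r₃e^{iθ₃}=r₁+r₄e^{iθ₄} gives r₂ω₂e^{iθ₂}+r₃ω₃e^{iθ₃}=r₄ω₄e^{iθ₄}.
Eliminating the other unknown: ω₄ = r₂ω₂ sin(θ₂−θ₃) / [r₄ sin(θ₄−θ₃)].
Numerator sine = +0.46175; denominator sine = -0.98714.
Result = 0.0372·5.85·(+0.46175) / (0.1067·(-0.98714)) = -0.95403 rad/s; magnitude 0.95403 rad/s.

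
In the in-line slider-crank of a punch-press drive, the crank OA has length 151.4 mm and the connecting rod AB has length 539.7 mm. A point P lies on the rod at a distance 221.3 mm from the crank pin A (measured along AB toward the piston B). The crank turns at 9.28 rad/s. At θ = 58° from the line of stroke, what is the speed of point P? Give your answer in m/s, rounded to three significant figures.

1.34

ω = 9.28 rad/s.  Crank-pin speed |V_A| = rω = 1.405 m/s, perpendicular to OA.
Rod angle: sinφ = −(r/L) sinθ ⇒ φ = -13.763°; ω_rod = −rω cosθ/√(L²−r²sin²θ) = -1.4203 rad/s.
V_P = V_A + ω_rod × AP, with AP = 0.2213 m along the rod.
Components: V_Px = −rω sinθ − a·ω_rod·sinφ = -1.2663 m/s;  V_Py = rω cosθ + a·ω_rod·cosφ = +0.43924 m/s.
|V_P| = √(V_Px² + V_Py²) = 1.3403 m/s.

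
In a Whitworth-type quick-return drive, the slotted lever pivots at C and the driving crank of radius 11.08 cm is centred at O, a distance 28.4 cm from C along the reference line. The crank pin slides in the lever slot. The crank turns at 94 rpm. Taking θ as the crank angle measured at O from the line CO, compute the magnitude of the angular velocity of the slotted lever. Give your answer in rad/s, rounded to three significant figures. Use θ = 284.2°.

1.82

ω = 9.844 rad/s (from 94 rpm).
Crank pin A relative to C: A = (d + r cosθ, r sinθ); lever angle φ = atan2(r sinθ, d + r cosθ).
Differentiating tanφ: φ̇ = rω(d cosθ + r)/(d² + r² + 2dr cosθ).
d² + r² + 2dr cosθ = |CA|² = 0.108371 m²;  d cosθ + r = +0.18047 m.
|ω_lever| = |0.1108·9.844·+0.18047| / 0.108371 = 1.8163 rad/s.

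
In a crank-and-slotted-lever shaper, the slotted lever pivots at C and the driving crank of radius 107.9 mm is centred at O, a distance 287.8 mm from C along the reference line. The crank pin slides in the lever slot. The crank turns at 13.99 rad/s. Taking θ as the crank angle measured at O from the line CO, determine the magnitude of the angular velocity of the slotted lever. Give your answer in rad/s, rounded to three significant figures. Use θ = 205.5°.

5.97

ω = 13.99 rad/s
Crank pin A relative to C: A = (d + r cosθ, r sinθ); lever angle φ = atan2(r sinθ, d + r cosθ).
Differentiating tanφ: φ̇ = rω(d cosθ + r)/(d² + r² + 2dr cosθ).
d² + r² + 2dr cosθ = |CA|² = 0.0384142 m²;  d cosθ + r = -0.15186 m.
|ω_lever| = |0.1079·13.99·-0.15186| / 0.0384142 = 5.9676 rad/s.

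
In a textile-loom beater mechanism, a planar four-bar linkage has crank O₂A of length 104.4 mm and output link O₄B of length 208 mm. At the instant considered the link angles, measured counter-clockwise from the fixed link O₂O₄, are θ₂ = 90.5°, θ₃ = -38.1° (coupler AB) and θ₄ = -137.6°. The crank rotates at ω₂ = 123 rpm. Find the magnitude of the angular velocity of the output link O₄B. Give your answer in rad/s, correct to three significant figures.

5.12

ω₂ = 12.88 rad/s (from 123 rpm).
Differentiating the loop-closure r₂e^{iθ₂}+r₃e^{iθ₃}=r₁+r₄e^{iθ₄} gives r₂ω₂e^{iθ₂}+r₃ω₃e^{iθ₃}=r₄ω₄e^{iθ₄}.
Eliminating the other unknown: ω₄ = r₂ω₂ sin(θ₂−θ₃) / [r₄ sin(θ₄−θ₃)].
Numerator sine = +0.78152; denominator sine = -0.98629.
Result = 0.1044·12.88·(+0.78152) / (0.208·(-0.98629)) = -5.1228 rad/s; magnitude 5.1228 rad/s.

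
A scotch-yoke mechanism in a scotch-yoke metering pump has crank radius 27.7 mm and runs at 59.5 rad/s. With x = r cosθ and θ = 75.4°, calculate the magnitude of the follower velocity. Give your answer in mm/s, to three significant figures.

ω = 59.5 rad/s
x = r cosθ ⇒ ẋ = −rω sinθ.
|v| = rω|sinθ| = 0.0277·59.5·|sin 75.4°| = 1.5949 m/s = 1594.9 mm/s.

1590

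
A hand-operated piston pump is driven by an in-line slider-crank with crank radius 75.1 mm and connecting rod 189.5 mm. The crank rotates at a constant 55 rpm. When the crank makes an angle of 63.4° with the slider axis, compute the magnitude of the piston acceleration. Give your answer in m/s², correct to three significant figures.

0.513

ω = 2π·55/60 = 5.76 rad/s
x(θ) = r cosθ + √(L² − r² sin²θ); with ω constant, a = ω²·d²x/dθ².
d²x/dθ² = −r cosθ − r²(cos2θ)/√u − r⁴ sin²2θ/(4u^{3/2}),  u = L² − r² sin²θ = 0.031401 m².
Substituting r = 0.0751 m, L = 0.1895 m, θ = 63.4°: d²x/dθ² = -0.015477 m.
a = ω²·d²x/dθ² = (5.76)²·(-0.015477) = -0.51343 m/s²;  |a| = 0.51343 m/s².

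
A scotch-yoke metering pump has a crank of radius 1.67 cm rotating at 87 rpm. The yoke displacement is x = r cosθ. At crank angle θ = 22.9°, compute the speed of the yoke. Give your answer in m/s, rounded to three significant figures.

ω = 9.111 rad/s (from 87 rpm).
x = r cosθ ⇒ ẋ = −rω sinθ.
|v| = rω|sinθ| = 0.0167·9.111·|sin 22.9°| = 0.059204 m/s.

0.0592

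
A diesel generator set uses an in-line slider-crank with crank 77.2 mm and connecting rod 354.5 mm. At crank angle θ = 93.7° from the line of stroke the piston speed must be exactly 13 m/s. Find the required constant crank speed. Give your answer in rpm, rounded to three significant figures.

For an in-line slider-crank, |v_piston| = rω|sinθ|·[1 + r cosθ/√(L² − r² sin²θ)].
With r = 0.0772 m, L = 0.3545 m, θ = 93.7°: the bracketed kinematic factor |dx/dθ| = 0.07593 m.
ω = v/|dx/dθ| = 13/0.07593 = 171.21 rad/s.
N = 60ω/(2π) = 1634.9 rpm.

1630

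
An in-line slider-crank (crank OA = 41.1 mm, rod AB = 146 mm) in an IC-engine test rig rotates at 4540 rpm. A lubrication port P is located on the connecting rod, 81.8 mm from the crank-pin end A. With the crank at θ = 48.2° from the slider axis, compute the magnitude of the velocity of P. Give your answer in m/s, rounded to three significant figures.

ω = 475.4 rad/s.  Crank-pin speed |V_A| = rω = 19.54 m/s, perpendicular to OA.
Rod angle: sinφ = −(r/L) sinθ ⇒ φ = -12.114°; ω_rod = −rω cosθ/√(L²−r²sin²θ) = -91.238 rad/s.
V_P = V_A + ω_rod × AP, with AP = 0.0818 m along the rod.
Components: V_Px = −rω sinθ − a·ω_rod·sinφ = -16.133 m/s;  V_Py = rω cosθ + a·ω_rod·cosφ = +5.727 m/s.
|V_P| = √(V_Px² + V_Py²) = 17.119 m/s.

17.1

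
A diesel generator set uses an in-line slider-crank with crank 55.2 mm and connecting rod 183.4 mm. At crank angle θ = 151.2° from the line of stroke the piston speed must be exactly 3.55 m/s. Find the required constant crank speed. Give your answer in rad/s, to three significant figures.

For an in-line slider-crank, |v_piston| = rω|sinθ|·[1 + r cosθ/√(L² − r² sin²θ)].
With r = 0.0552 m, L = 0.1834 m, θ = 151.2°: the bracketed kinematic factor |dx/dθ| = 0.019504 m.
ω = v/|dx/dθ| = 3.55/0.019504 = 182.01 rad/s.

182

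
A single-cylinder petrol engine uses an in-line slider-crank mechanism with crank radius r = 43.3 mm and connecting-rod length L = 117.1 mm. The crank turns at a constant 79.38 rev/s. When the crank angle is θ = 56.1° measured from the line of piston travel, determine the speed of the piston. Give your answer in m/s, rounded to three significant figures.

21.8

ω = 2π·79.4 = 498.8 rad/s
For an in-line slider-crank, x = r cosθ + √(L² − r² sin²θ), so v = −rω sinθ·[1 + r cosθ/√(L² − r² sin²θ)].
With r = 0.0433 m, L = 0.1171 m, θ = 56.1°: √(L² − r² sin²θ) = 0.11145 m.
v = −0.0433·498.8·0.83001·[1 + 0.0433·0.55775/0.11145] = -21.809 m/s.
|v| = 21.809 m/s.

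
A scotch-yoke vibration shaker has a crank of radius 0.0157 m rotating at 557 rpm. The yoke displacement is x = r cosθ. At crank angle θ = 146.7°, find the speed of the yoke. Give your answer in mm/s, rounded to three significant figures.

ω = 58.33 rad/s (from 557 rpm).
x = r cosθ ⇒ ẋ = −rω sinθ.
|v| = rω|sinθ| = 0.0157·58.33·|sin 146.7°| = 0.50278 m/s = 502.78 mm/s.

503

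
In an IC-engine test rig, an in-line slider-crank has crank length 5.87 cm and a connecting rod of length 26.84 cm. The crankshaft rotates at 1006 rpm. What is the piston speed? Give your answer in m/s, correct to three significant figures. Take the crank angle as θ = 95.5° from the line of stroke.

ω = 2π·1006/60 = 105.3 rad/s
For an in-line slider-crank, x = r cosθ + √(L² − r² sin²θ), so v = −rω sinθ·[1 + r cosθ/√(L² − r² sin²θ)].
With r = 0.0587 m, L = 0.2684 m, θ = 95.5°: √(L² − r² sin²θ) = 0.26196 m.
v = −0.0587·105.3·0.99540·[1 + 0.0587·-0.09585/0.26196] = -6.0233 m/s.
|v| = 6.0233 m/s.

6.02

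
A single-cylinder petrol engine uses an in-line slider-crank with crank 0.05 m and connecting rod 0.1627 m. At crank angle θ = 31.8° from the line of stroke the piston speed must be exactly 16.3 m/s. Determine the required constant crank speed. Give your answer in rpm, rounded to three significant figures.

4670

For an in-line slider-crank, |v_piston| = rω|sinθ|·[1 + r cosθ/√(L² − r² sin²θ)].
With r = 0.05 m, L = 0.1627 m, θ = 31.8°: the bracketed kinematic factor |dx/dθ| = 0.033321 m.
ω = v/|dx/dθ| = 16.3/0.033321 = 489.17 rad/s.
N = 60ω/(2π) = 4671.3 rpm.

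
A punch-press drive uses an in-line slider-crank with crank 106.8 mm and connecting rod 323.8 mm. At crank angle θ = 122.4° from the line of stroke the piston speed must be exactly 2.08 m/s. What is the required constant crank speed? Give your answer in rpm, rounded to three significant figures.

For an in-line slider-crank, |v_piston| = rω|sinθ|·[1 + r cosθ/√(L² − r² sin²θ)].
With r = 0.1068 m, L = 0.3238 m, θ = 122.4°: the bracketed kinematic factor |dx/dθ| = 0.073581 m.
ω = v/|dx/dθ| = 2.08/0.073581 = 28.268 rad/s.
N = 60ω/(2π) = 269.94 rpm.

270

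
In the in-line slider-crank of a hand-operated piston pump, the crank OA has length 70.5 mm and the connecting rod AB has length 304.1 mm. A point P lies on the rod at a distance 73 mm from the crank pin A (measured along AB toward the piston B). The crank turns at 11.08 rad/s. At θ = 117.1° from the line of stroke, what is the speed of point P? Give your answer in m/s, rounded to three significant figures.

ω = 11.08 rad/s.  Crank-pin speed |V_A| = rω = 0.78114 m/s, perpendicular to OA.
Rod angle: sinφ = −(r/L) sinθ ⇒ φ = -11.910°; ω_rod = −rω cosθ/√(L²−r²sin²θ) = +1.1959 rad/s.
V_P = V_A + ω_rod × AP, with AP = 0.073 m along the rod.
Components: V_Px = −rω sinθ − a·ω_rod·sinφ = -0.67736 m/s;  V_Py = rω cosθ + a·ω_rod·cosφ = -0.27042 m/s.
|V_P| = √(V_Px² + V_Py²) = 0.72935 m/s.

0.729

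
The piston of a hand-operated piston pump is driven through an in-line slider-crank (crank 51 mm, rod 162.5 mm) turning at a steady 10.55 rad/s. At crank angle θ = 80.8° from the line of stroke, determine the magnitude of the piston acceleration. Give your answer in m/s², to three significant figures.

ω = 10.55 rad/s
x(θ) = r cosθ + √(L² − r² sin²θ); with ω constant, a = ω²·d²x/dθ².
d²x/dθ² = −r cosθ − r²(cos2θ)/√u − r⁴ sin²2θ/(4u^{3/2}),  u = L² − r² sin²θ = 0.0238717 m².
Substituting r = 0.051 m, L = 0.1625 m, θ = 80.8°: d²x/dθ² = +0.0077742 m.
a = ω²·d²x/dθ² = (10.55)²·(+0.0077742) = +0.86528 m/s²;  |a| = 0.86528 m/s².

0.865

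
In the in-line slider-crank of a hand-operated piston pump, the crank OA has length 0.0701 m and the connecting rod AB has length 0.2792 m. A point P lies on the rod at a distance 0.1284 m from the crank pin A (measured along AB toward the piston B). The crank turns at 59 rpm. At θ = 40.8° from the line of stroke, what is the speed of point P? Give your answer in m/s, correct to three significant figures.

ω = 6.178 rad/s.  Crank-pin speed |V_A| = rω = 0.43311 m/s, perpendicular to OA.
Rod angle: sinφ = −(r/L) sinθ ⇒ φ = -9.442°; ω_rod = −rω cosθ/√(L²−r²sin²θ) = -1.1904 rad/s.
V_P = V_A + ω_rod × AP, with AP = 0.1284 m along the rod.
Components: V_Px = −rω sinθ − a·ω_rod·sinφ = -0.30808 m/s;  V_Py = rω cosθ + a·ω_rod·cosφ = +0.17708 m/s.
|V_P| = √(V_Px² + V_Py²) = 0.35535 m/s.

0.355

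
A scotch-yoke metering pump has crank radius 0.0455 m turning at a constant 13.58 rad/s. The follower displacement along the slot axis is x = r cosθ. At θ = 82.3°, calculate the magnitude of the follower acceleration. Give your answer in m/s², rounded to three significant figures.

ω = 13.58 rad/s
x = r cosθ ⇒ ẍ = −rω² cosθ (ω constant).
|a| = rω²|cosθ| = 0.0455·(13.58)²·|cos 82.3°| = 1.1243 m/s².

1.12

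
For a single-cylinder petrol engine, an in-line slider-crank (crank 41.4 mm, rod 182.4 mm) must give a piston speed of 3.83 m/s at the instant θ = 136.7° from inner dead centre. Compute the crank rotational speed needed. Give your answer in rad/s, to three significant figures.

162

For an in-line slider-crank, |v_piston| = rω|sinθ|·[1 + r cosθ/√(L² − r² sin²θ)].
With r = 0.0414 m, L = 0.1824 m, θ = 136.7°: the bracketed kinematic factor |dx/dθ| = 0.023645 m.
ω = v/|dx/dθ| = 3.83/0.023645 = 161.98 rad/s.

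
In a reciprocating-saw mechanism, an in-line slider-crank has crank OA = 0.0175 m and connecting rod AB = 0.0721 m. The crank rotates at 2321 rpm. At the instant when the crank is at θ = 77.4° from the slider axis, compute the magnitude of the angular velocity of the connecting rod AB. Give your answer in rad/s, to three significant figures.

13.2

ω = 243.1 rad/s (converted from 2321 rpm).
The rod makes angle φ with the slider axis where L sinφ = r sinθ; differentiating, L cosφ·φ̇ = r ω cosθ.
L cosφ = √(L² − r² sin²θ) = 0.070048 m.
|ω_rod| = r ω |cosθ| / √(L² − r² sin²θ) = 0.0175·243.1·0.21814/0.070048 = 13.246 rad/s.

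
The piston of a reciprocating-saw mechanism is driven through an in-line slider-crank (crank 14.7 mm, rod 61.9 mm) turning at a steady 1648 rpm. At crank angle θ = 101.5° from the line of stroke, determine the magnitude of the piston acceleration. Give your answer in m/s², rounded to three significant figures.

185

ω = 2π·1648/60 = 172.6 rad/s
x(θ) = r cosθ + √(L² − r² sin²θ); with ω constant, a = ω²·d²x/dθ².
d²x/dθ² = −r cosθ − r²(cos2θ)/√u − r⁴ sin²2θ/(4u^{3/2}),  u = L² − r² sin²θ = 0.00362411 m².
Substituting r = 0.0147 m, L = 0.0619 m, θ = 101.5°: d²x/dθ² = +0.0062267 m.
a = ω²·d²x/dθ² = (172.6)²·(+0.0062267) = +185.45 m/s²;  |a| = 185.45 m/s².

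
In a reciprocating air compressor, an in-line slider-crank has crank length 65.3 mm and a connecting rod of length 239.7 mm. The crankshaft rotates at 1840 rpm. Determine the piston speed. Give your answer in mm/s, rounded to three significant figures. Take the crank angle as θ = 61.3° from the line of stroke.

12500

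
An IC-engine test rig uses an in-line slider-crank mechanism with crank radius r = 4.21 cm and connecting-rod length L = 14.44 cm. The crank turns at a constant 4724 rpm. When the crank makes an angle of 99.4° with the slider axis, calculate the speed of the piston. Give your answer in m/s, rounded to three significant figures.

19.5

ω = 2π·4724/60 = 494.7 rad/s
For an in-line slider-crank, x = r cosθ + √(L² − r² sin²θ), so v = −rω sinθ·[1 + r cosθ/√(L² − r² sin²θ)].
With r = 0.0421 m, L = 0.1444 m, θ = 99.4°: √(L² − r² sin²θ) = 0.1383 m.
v = −0.0421·494.7·0.98657·[1 + 0.0421·-0.16333/0.1383] = -19.525 m/s.
|v| = 19.525 m/s.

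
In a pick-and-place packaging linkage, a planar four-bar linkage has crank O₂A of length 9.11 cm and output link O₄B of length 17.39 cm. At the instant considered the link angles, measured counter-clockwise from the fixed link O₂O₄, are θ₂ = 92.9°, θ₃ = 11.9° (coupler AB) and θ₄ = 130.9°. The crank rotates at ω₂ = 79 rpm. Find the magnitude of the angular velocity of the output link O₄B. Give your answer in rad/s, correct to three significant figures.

ω₂ = 8.273 rad/s (from 79 rpm).
Differentiating the loop-closure r₂e^{iθ₂}+r₃e^{iθ₃}=r₁+r₄e^{iθ₄} gives r₂ω₂e^{iθ₂}+r₃ω₃e^{iθ₃}=r₄ω₄e^{iθ₄}.
Eliminating the other unknown: ω₄ = r₂ω₂ sin(θ₂−θ₃) / [r₄ sin(θ₄−θ₃)].
Numerator sine = +0.98769; denominator sine = +0.87462.
Result = 0.0911·8.273·(+0.98769) / (0.1739·(+0.87462)) = +4.8941 rad/s; magnitude 4.8941 rad/s.

4.89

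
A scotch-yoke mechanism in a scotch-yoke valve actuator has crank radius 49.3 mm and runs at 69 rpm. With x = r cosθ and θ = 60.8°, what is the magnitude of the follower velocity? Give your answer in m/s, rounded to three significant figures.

0.311

ω = 7.226 rad/s (from 69 rpm).
x = r cosθ ⇒ ẋ = −rω sinθ.
|v| = rω|sinθ| = 0.0493·7.226·|sin 60.8°| = 0.31096 m/s.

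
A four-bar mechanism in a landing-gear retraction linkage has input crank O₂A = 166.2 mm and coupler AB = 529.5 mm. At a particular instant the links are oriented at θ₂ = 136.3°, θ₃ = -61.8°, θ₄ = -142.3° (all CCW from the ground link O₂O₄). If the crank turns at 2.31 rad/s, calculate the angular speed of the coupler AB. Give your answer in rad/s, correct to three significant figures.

0.727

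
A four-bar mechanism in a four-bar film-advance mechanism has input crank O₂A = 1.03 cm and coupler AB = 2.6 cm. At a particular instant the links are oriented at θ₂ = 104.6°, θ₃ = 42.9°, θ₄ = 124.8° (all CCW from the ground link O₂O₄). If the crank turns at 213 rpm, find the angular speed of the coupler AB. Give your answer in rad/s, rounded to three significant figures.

ω₂ = 22.31 rad/s (from 213 rpm).
Differentiating the loop-closure r₂e^{iθ₂}+r₃e^{iθ₃}=r₁+r₄e^{iθ₄} gives r₂ω₂e^{iθ₂}+r₃ω₃e^{iθ₃}=r₄ω₄e^{iθ₄}.
Eliminating the other unknown: ω₃ = r₂ω₂ sin(θ₄−θ₂) / [r₃ sin(θ₃−θ₄)].
Numerator sine = +0.34530; denominator sine = -0.99002.
Result = 0.0103·22.31·(+0.34530) / (0.026·(-0.99002)) = -3.0819 rad/s; magnitude 3.0819 rad/s.

3.08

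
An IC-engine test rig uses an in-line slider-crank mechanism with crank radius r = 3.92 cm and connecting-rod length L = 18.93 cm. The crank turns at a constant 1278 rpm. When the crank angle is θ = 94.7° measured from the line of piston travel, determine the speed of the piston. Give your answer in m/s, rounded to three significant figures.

5.14

ω = 2π·1278/60 = 133.8 rad/s
For an in-line slider-crank, x = r cosθ + √(L² − r² sin²θ), so v = −rω sinθ·[1 + r cosθ/√(L² − r² sin²θ)].
With r = 0.0392 m, L = 0.1893 m, θ = 94.7°: √(L² − r² sin²θ) = 0.18522 m.
v = −0.0392·133.8·0.99664·[1 + 0.0392·-0.08194/0.18522] = -5.1379 m/s.
|v| = 5.1379 m/s.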